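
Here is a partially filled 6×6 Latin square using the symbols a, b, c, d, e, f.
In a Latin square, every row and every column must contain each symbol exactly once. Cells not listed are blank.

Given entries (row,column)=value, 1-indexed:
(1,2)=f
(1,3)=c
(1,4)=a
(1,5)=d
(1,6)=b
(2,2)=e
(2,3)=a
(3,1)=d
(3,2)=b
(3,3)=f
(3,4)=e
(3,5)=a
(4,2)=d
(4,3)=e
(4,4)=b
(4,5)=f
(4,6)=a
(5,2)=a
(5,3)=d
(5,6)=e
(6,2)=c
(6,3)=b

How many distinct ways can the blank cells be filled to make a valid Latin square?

Row 1, column 1: eliminating its row and column leaves {e}.
Row 2, column 1: eliminating its row and column leaves {b, c, f}.
Row 2, column 4: eliminating its row and column leaves {c, d, f}.
Row 2, column 5: eliminating its row and column leaves {b, c}.
Row 2, column 6: eliminating its row and column leaves {c, d, f}.
Row 3, column 6: eliminating its row and column leaves {c}.
Row 4, column 1: eliminating its row and column leaves {c}.
Row 5, column 1: eliminating its row and column leaves {b, c, f}.
Row 5, column 4: eliminating its row and column leaves {c, f}.
Row 5, column 5: eliminating its row and column leaves {b, c}.
Row 6, column 1: eliminating its row and column leaves {a, e, f}.
Row 6, column 4: eliminating its row and column leaves {d, f}.
Row 6, column 5: eliminating its row and column leaves {e}.
Row 6, column 6: eliminating its row and column leaves {d, f}.
Enumerating the assignments across these blanks that avoid any row or column repeat gives 3 completions.

3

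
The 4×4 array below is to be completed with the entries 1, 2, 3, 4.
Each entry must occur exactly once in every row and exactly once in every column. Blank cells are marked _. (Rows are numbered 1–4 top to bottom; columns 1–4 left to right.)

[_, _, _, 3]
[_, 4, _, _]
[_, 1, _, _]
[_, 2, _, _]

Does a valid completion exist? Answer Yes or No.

No

Row 1, column 2: row 1 together with column 2 already contain {1, 2, 3, 4} — every symbol — so nothing can go there. The grid has no valid completion.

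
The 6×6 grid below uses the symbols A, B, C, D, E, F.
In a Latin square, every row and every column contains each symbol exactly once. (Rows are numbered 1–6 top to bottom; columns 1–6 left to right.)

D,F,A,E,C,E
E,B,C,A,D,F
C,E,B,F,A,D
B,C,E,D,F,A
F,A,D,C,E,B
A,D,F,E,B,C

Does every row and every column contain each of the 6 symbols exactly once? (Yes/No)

Row 1 contains E twice (at columns 4 and 6), so it is not a permutation.

No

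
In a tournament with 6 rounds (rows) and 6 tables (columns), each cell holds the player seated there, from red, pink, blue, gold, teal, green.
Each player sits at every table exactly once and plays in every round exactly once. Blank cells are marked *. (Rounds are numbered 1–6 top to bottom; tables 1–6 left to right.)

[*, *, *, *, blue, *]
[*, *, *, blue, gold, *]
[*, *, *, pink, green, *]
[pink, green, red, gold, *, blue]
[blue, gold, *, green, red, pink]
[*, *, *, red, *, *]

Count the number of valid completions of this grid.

20

Round 1, table 1: eliminating its round and table leaves {red, gold, teal, green}.
Round 1, table 2: eliminating its round and table leaves {red, pink, teal}.
Round 1, table 3: eliminating its round and table leaves {pink, gold, teal, green}.
Round 1, table 4: eliminating its round and table leaves {teal}.
Round 1, table 6: eliminating its round and table leaves {red, gold, teal, green}.
Round 2, table 1: eliminating its round and table leaves {red, teal, green}.
Round 2, table 2: eliminating its round and table leaves {red, pink, teal}.
Round 2, table 3: eliminating its round and table leaves {pink, teal, green}.
Round 2, table 6: eliminating its round and table leaves {red, teal, green}.
Round 3, table 1: eliminating its round and table leaves {red, gold, teal}.
Round 3, table 2: eliminating its round and table leaves {red, blue, teal}.
Round 3, table 3: eliminating its round and table leaves {blue, gold, teal}.
Round 3, table 6: eliminating its round and table leaves {red, gold, teal}.
Round 4, table 5: eliminating its round and table leaves {teal}.
Round 5, table 3: eliminating its round and table leaves {teal}.
Round 6, table 1: eliminating its round and table leaves {gold, teal, green}.
Round 6, table 2: eliminating its round and table leaves {pink, blue, teal}.
Round 6, table 3: eliminating its round and table leaves {pink, blue, gold, teal, green}.
Round 6, table 5: eliminating its round and table leaves {pink, teal}.
Round 6, table 6: eliminating its round and table leaves {gold, teal, green}.
Enumerating the assignments across these blanks that avoid any round or table repeat gives 20 completions.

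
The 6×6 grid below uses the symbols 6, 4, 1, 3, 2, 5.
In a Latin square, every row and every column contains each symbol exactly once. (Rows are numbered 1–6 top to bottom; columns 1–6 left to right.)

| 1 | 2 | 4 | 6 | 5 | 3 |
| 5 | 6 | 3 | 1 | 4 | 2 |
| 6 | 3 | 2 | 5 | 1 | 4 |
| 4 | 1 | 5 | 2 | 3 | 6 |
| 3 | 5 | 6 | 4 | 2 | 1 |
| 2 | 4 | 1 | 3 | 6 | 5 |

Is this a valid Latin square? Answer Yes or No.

Yes

Each row is a permutation of the 6 symbols, and so is each column.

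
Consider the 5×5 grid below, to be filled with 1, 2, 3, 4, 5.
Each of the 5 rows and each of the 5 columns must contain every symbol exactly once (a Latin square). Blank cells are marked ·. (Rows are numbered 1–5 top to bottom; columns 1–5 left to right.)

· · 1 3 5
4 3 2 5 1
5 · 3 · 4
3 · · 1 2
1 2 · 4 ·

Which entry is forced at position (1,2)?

4

Row 1 already has {1, 3, 5} and column 2 already has {2, 3}, so row 1, column 2 must be 4.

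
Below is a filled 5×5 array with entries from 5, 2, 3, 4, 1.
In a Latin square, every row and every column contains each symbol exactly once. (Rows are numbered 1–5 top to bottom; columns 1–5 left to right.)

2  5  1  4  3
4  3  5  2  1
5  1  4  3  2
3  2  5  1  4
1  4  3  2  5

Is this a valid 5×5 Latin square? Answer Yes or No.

No

Every row is a permutation, but column 4 contains 2 twice (at rows 2 and 5).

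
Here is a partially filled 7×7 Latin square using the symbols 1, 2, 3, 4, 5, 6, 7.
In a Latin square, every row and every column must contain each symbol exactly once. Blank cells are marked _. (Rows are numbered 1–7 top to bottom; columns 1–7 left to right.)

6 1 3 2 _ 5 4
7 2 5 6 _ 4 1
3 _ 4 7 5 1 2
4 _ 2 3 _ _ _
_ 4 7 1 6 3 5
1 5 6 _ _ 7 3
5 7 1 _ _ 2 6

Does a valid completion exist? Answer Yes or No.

Row 1, column 5: row 1 has {1, 2, 3, 4, 5, 6} and column 5 has {5, 6}, so it must be 7.
Row 2, column 5: row 2 has {1, 2, 4, 5, 6, 7} and column 5 has {5, 6, 7}, so it must be 3.
Row 3, column 2: row 3 has {1, 2, 3, 4, 5, 7} and column 2 has {1, 2, 4, 5, 7}, so it must be 6.
Now row 4, column 2: row 4 together with column 2 already contain {1, 2, 3, 4, 5, 6, 7} — every symbol — so nothing can go there. The grid has no valid completion.

No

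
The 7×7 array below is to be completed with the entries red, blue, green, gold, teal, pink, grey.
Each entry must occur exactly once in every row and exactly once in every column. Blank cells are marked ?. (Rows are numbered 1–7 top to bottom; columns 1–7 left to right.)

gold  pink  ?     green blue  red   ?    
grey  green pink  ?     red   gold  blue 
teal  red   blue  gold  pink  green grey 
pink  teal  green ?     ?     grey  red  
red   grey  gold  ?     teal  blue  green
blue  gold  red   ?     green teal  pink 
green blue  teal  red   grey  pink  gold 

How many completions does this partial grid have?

1

Row 1, column 3: eliminating its row and column leaves {grey}.
Row 1, column 7: eliminating its row and column leaves {teal}.
Row 2, column 4: eliminating its row and column leaves {teal}.
Row 4, column 4: eliminating its row and column leaves {blue}.
Row 4, column 5: eliminating its row and column leaves {gold}.
Row 5, column 4: eliminating its row and column leaves {pink}.
Row 6, column 4: eliminating its row and column leaves {grey}.
Only one assignment across all blanks avoids any row or column repeat, giving 1 completion.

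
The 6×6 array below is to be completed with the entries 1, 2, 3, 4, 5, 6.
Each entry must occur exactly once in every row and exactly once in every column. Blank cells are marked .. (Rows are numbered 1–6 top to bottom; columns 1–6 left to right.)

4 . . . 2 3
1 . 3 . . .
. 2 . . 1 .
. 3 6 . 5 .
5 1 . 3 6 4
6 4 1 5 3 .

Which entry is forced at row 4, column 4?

Row 1, column 3: row 1 has {2, 3, 4} and column 3 has {1, 3, 6}, leaving only 5.
Row 1, column 2: row 1 has {2, 3, 4, 5} and column 2 has {1, 2, 3, 4}, leaving only 6.
Row 1, column 4: row 1 has {2, 3, 4, 5, 6} and column 4 has {3, 5}, leaving only 1.
Row 2, column 2: row 2 has {1, 3} and column 2 has {1, 2, 3, 4, 6}, leaving only 5.
Row 2, column 5: row 2 has {1, 3, 5} and column 5 has {1, 2, 3, 5, 6}, leaving only 4.
Row 3, column 1: row 3 has {1, 2} and column 1 has {1, 4, 5, 6}, leaving only 3.
Row 3, column 3: row 3 has {1, 2, 3} and column 3 has {1, 3, 5, 6}, leaving only 4.
Row 3, column 4: row 3 has {1, 2, 3, 4} and column 4 has {1, 3, 5}, leaving only 6.
Row 2, column 4: row 2 has {1, 3, 4, 5} and column 4 has {1, 3, 5, 6}, leaving only 2.
Row 4 already has {3, 5, 6} and column 4 already has {1, 2, 3, 5, 6}, so row 4, column 4 must be 4.

4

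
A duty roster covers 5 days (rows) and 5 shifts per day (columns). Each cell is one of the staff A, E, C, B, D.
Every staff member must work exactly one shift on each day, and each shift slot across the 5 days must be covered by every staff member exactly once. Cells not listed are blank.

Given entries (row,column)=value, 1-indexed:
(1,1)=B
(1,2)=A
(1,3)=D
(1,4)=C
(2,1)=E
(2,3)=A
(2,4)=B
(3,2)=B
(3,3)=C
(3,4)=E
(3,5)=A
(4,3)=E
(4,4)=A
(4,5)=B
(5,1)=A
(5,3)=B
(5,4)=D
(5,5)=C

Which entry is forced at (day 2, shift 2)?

C

Day 1, shift 5: day 1 has {A, C, B, D} and shift 5 has {A, C, B}, leaving only E.
Day 2, shift 5: day 2 has {A, E, B} and shift 5 has {A, E, C, B}, leaving only D.
Day 2 already has {A, E, B, D} and shift 2 already has {A, B}, so day 2, shift 2 must be C.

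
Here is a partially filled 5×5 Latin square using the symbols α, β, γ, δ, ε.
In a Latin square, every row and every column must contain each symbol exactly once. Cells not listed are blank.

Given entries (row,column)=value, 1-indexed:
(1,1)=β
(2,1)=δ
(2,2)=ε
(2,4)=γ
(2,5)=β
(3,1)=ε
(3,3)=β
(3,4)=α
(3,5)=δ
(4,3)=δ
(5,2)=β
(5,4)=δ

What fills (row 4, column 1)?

γ

Row 1, column 4: row 1 has {β} and column 4 has {α, γ, δ}, leaving only ε.
Row 2, column 3: row 2 has {β, γ, δ, ε} and column 3 has {β, δ}, leaving only α.
Row 1, column 3: row 1 has {β, ε} and column 3 has {α, β, δ}, leaving only γ.
Row 1, column 5: row 1 has {β, γ, ε} and column 5 has {β, δ}, leaving only α.
Row 1, column 2: row 1 has {α, β, γ, ε} and column 2 has {β, ε}, leaving only δ.
Row 3, column 2: row 3 has {α, β, δ, ε} and column 2 has {β, δ, ε}, leaving only γ.
Row 4, column 2: row 4 has {δ} and column 2 has {β, γ, δ, ε}, leaving only α.
Row 4 already has {α, δ} and column 1 already has {β, δ, ε}, so row 4, column 1 must be γ.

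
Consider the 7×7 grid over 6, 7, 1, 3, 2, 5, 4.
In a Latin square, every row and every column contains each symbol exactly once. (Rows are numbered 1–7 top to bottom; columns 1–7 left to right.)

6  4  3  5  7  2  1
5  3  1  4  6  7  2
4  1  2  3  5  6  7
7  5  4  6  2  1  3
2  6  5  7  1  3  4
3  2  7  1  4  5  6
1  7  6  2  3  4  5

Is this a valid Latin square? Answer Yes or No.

Yes

Each row is a permutation of the 7 symbols, and so is each column.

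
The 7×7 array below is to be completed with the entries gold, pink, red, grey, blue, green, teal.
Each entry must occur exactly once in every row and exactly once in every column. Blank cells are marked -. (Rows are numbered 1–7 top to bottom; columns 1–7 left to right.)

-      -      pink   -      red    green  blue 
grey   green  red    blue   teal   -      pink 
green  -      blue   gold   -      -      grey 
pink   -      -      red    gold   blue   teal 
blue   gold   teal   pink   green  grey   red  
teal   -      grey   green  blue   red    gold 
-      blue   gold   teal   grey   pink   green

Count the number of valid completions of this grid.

1

Row 1, column 1: eliminating its row and column leaves {gold}.
Row 1, column 2: eliminating its row and column leaves {grey, teal}.
Row 1, column 4: eliminating its row and column leaves {grey}.
Row 2, column 6: eliminating its row and column leaves {gold}.
Row 3, column 2: eliminating its row and column leaves {pink, red, teal}.
Row 3, column 5: eliminating its row and column leaves {pink}.
Row 3, column 6: eliminating its row and column leaves {teal}.
Row 4, column 2: eliminating its row and column leaves {grey}.
Row 4, column 3: eliminating its row and column leaves {green}.
Row 6, column 2: eliminating its row and column leaves {pink}.
Row 7, column 1: eliminating its row and column leaves {red}.
Only one assignment across all blanks avoids any row or column repeat, giving 1 completion.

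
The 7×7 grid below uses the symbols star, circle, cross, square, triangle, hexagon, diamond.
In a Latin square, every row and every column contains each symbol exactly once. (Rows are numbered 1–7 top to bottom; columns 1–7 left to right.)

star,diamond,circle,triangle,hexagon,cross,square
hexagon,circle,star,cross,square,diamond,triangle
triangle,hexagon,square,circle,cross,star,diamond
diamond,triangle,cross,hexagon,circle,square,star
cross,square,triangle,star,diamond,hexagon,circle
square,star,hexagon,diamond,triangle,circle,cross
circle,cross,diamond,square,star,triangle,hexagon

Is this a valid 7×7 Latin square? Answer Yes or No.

Each row is a permutation of the 7 symbols, and so is each column.

Yes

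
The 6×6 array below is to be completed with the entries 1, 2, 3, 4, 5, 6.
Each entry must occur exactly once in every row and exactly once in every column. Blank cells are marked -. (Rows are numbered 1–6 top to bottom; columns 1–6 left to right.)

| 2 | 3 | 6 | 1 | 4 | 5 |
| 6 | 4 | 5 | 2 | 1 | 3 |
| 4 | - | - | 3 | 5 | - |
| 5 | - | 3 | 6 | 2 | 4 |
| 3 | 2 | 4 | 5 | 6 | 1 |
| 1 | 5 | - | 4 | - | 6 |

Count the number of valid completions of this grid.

Row 3, column 2: eliminating its row and column leaves {1, 6}.
Row 3, column 3: eliminating its row and column leaves {1, 2}.
Row 3, column 6: eliminating its row and column leaves {2}.
Row 4, column 2: eliminating its row and column leaves {1}.
Row 6, column 3: eliminating its row and column leaves {2}.
Row 6, column 5: eliminating its row and column leaves {3}.
Only one assignment across all blanks avoids any row or column repeat, giving 1 completion.

1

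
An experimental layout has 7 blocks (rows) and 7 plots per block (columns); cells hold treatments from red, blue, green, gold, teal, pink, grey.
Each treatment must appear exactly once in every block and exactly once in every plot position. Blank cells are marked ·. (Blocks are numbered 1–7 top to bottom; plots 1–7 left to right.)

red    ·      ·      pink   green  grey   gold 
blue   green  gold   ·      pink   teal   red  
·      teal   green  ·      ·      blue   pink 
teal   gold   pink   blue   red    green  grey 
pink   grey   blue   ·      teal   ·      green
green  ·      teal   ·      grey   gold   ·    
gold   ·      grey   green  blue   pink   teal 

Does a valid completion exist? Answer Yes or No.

No

Block 1, plot 3: block 1 together with plot 3 already contain {red, blue, green, gold, teal, pink, grey} — every symbol — so nothing can go there. The grid has no valid completion.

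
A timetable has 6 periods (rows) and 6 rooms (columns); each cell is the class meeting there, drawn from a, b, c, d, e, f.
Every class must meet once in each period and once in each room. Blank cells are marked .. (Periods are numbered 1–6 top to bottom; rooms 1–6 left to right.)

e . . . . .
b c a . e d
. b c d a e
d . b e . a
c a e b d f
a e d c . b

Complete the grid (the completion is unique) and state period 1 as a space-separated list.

Period 1, room 3: period 1 has {e} and room 3 has {a, b, c, d, e}, leaving only f.
Period 1, room 2: period 1 has {e, f} and room 2 has {a, b, c, e}, leaving only d.
Period 1, room 4: period 1 has {d, e, f} and room 4 has {b, c, d, e}, leaving only a.
Period 1, room 6: period 1 has {a, d, e, f} and room 6 has {a, b, d, e, f}, leaving only c.
Period 1, room 5: period 1 has {a, c, d, e, f} and room 5 has {a, d, e}, leaving only b.
So period 1 reads: e d f a b c.

e d f a b c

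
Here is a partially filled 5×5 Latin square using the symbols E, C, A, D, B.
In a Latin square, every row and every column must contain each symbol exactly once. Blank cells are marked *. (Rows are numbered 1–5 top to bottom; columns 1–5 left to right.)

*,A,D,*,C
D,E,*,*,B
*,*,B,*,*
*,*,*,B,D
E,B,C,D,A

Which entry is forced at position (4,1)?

Row 1, column 1: row 1 has {C, A, D} and column 1 has {E, D}, leaving only B.
Row 1, column 4: row 1 has {C, A, D, B} and column 4 has {D, B}, leaving only E.
Row 2, column 3: row 2 has {E, D, B} and column 3 has {C, D, B}, leaving only A.
Row 2, column 4: row 2 has {E, A, D, B} and column 4 has {E, D, B}, leaving only C.
Row 3, column 4: row 3 has {B} and column 4 has {E, C, D, B}, leaving only A.
Row 3, column 1: row 3 has {A, B} and column 1 has {E, D, B}, leaving only C.
Row 4 already has {D, B} and column 1 already has {E, C, D, B}, so row 4, column 1 must be A.

A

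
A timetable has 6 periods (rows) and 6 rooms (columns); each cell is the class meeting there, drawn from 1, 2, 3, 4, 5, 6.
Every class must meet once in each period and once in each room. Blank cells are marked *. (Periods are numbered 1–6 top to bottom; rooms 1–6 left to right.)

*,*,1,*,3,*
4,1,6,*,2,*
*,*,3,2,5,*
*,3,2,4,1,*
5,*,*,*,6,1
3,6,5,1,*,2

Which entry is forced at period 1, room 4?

6

Period 3, room 2: period 3 has {2, 3, 5} and room 2 has {1, 3, 6}, leaving only 4.
Period 3, room 6: period 3 has {2, 3, 4, 5} and room 6 has {1, 2}, leaving only 6.
Period 3, room 1: period 3 has {2, 3, 4, 5, 6} and room 1 has {3, 4, 5}, leaving only 1.
Period 4, room 1: period 4 has {1, 2, 3, 4} and room 1 has {1, 3, 4, 5}, leaving only 6.
Period 1, room 1: period 1 has {1, 3} and room 1 has {1, 3, 4, 5, 6}, leaving only 2.
Period 1, room 2: period 1 has {1, 2, 3} and room 2 has {1, 3, 4, 6}, leaving only 5.
Period 1 already has {1, 2, 3, 5} and room 4 already has {1, 2, 4}, so period 1, room 4 must be 6.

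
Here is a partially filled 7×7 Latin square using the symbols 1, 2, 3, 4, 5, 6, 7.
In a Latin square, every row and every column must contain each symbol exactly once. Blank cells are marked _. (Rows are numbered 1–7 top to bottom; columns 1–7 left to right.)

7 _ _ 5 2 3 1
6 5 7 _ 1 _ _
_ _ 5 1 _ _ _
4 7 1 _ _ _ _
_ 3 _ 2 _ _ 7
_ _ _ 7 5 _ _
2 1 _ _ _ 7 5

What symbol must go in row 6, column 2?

4

Row 3, column 1: row 3 has {1, 5} and column 1 has {2, 4, 6, 7}, leaving only 3.
Row 6, column 1: row 6 has {5, 7} and column 1 has {2, 3, 4, 6, 7}, leaving only 1.
Row 5, column 1: row 5 has {2, 3, 7} and column 1 has {1, 2, 3, 4, 6, 7}, leaving only 5.
Row 6, column 2 is narrowed to {2, 4, 6}.
If it were 2, propagating the remaining blanks reaches a contradiction.
If it were 6, then row 6, column 7 would be left with no valid symbol.
So row 6, column 2 must be 4.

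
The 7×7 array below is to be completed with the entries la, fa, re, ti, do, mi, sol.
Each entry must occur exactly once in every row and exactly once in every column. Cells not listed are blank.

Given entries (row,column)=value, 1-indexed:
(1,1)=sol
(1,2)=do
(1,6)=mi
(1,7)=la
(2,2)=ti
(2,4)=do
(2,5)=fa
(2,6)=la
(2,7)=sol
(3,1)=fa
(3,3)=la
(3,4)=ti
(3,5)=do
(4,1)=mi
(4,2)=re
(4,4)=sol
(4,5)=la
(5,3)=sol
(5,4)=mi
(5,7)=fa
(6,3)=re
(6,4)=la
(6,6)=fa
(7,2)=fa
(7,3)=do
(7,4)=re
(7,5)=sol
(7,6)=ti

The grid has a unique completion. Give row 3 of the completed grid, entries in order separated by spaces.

Row 1, column 4: row 1 has {la, do, mi, sol} and column 4 has {la, re, ti, do, mi, sol}, leaving only fa.
Row 1, column 3: row 1 has {la, fa, do, mi, sol} and column 3 has {la, re, do, sol}, leaving only ti.
Row 1, column 5: row 1 has {la, fa, ti, do, mi, sol} and column 5 has {la, fa, do, sol}, leaving only re.
Row 2, column 1: row 2 has {la, fa, ti, do, sol} and column 1 has {fa, mi, sol}, leaving only re.
Row 2, column 3: row 2 has {la, fa, re, ti, do, sol} and column 3 has {la, re, ti, do, sol}, leaving only mi.
Row 4, column 3: row 4 has {la, re, mi, sol} and column 3 has {la, re, ti, do, mi, sol}, leaving only fa.
Row 4, column 6: row 4 has {la, fa, re, mi, sol} and column 6 has {la, fa, ti, mi}, leaving only do.
Row 4, column 7: row 4 has {la, fa, re, do, mi, sol} and column 7 has {la, fa, sol}, leaving only ti.
Row 5, column 2: row 5 has {fa, mi, sol} and column 2 has {fa, re, ti, do}, leaving only la.
Row 5, column 5: row 5 has {la, fa, mi, sol} and column 5 has {la, fa, re, do, sol}, leaving only ti.
Row 5, column 1: row 5 has {la, fa, ti, mi, sol} and column 1 has {fa, re, mi, sol}, leaving only do.
Row 5, column 6: row 5 has {la, fa, ti, do, mi, sol} and column 6 has {la, fa, ti, do, mi}, leaving only re.
Row 3, column 6: row 3 has {la, fa, ti, do} and column 6 has {la, fa, re, ti, do, mi}, leaving only sol.
Row 3, column 2: row 3 has {la, fa, ti, do, sol} and column 2 has {la, fa, re, ti, do}, leaving only mi.
Row 3, column 7: row 3 has {la, fa, ti, do, mi, sol} and column 7 has {la, fa, ti, sol}, leaving only re.
So row 3 reads: fa mi la ti do sol re.

fa mi la ti do sol re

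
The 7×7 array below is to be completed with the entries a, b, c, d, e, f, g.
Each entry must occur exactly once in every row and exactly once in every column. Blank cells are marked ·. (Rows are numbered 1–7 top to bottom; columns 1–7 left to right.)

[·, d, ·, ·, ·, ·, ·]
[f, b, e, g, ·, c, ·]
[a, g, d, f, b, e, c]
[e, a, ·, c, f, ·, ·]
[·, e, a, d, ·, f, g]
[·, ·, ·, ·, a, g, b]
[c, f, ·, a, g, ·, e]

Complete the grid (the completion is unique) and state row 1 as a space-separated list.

g d c b e a f

Row 2, column 5: row 2 has {b, c, e, f, g} and column 5 has {a, b, f, g}, leaving only d.
Row 2, column 7: row 2 has {b, c, d, e, f, g} and column 7 has {b, c, e, g}, leaving only a.
Row 1, column 7: row 1 has {d} and column 7 has {a, b, c, e, g}, leaving only f.
Row 4, column 7: row 4 has {a, c, e, f} and column 7 has {a, b, c, e, f, g}, leaving only d.
Row 4, column 6: row 4 has {a, c, d, e, f} and column 6 has {c, e, f, g}, leaving only b.
Row 1, column 6: row 1 has {d, f} and column 6 has {b, c, e, f, g}, leaving only a.
Row 4, column 3: row 4 has {a, b, c, d, e, f} and column 3 has {a, d, e}, leaving only g.
Row 5, column 1: row 5 has {a, d, e, f, g} and column 1 has {a, c, e, f}, leaving only b.
Row 1, column 1: row 1 has {a, d, f} and column 1 has {a, b, c, e, f}, leaving only g.
Row 5, column 5: row 5 has {a, b, d, e, f, g} and column 5 has {a, b, d, f, g}, leaving only c.
Row 1, column 5: row 1 has {a, d, f, g} and column 5 has {a, b, c, d, f, g}, leaving only e.
Row 1, column 4: row 1 has {a, d, e, f, g} and column 4 has {a, c, d, f, g}, leaving only b.
Row 1, column 3: row 1 has {a, b, d, e, f, g} and column 3 has {a, d, e, g}, leaving only c.
So row 1 reads: g d c b e a f.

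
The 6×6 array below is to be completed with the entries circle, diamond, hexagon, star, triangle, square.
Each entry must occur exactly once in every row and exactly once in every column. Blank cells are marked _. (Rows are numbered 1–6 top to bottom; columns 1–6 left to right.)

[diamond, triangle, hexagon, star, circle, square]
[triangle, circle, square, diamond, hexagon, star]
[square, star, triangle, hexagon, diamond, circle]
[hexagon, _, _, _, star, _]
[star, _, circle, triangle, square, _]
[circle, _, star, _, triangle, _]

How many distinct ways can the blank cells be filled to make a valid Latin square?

2

Row 4, column 2: eliminating its row and column leaves {diamond, square}.
Row 4, column 3: eliminating its row and column leaves {diamond}.
Row 4, column 4: eliminating its row and column leaves {circle, square}.
Row 4, column 6: eliminating its row and column leaves {diamond, triangle}.
Row 5, column 2: eliminating its row and column leaves {diamond, hexagon}.
Row 5, column 6: eliminating its row and column leaves {diamond, hexagon}.
Row 6, column 2: eliminating its row and column leaves {diamond, hexagon, square}.
Row 6, column 4: eliminating its row and column leaves {square}.
Row 6, column 6: eliminating its row and column leaves {diamond, hexagon}.
Enumerating the assignments across these blanks that avoid any row or column repeat gives 2 completions.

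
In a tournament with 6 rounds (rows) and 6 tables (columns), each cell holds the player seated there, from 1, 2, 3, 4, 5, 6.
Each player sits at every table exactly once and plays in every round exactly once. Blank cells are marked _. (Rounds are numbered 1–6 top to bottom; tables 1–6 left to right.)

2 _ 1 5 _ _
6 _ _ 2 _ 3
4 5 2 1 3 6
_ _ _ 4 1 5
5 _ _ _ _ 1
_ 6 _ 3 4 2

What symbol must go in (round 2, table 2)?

1

Round 1, table 5: round 1 has {1, 2, 5} and table 5 has {1, 3, 4}, leaving only 6.
Round 1, table 6: round 1 has {1, 2, 5, 6} and table 6 has {1, 2, 3, 5, 6}, leaving only 4.
Round 1, table 2: round 1 has {1, 2, 4, 5, 6} and table 2 has {5, 6}, leaving only 3.
Round 2, table 5: round 2 has {2, 3, 6} and table 5 has {1, 3, 4, 6}, leaving only 5.
Round 2, table 3: round 2 has {2, 3, 5, 6} and table 3 has {1, 2}, leaving only 4.
Round 2 already has {2, 3, 4, 5, 6} and table 2 already has {3, 5, 6}, so round 2, table 2 must be 1.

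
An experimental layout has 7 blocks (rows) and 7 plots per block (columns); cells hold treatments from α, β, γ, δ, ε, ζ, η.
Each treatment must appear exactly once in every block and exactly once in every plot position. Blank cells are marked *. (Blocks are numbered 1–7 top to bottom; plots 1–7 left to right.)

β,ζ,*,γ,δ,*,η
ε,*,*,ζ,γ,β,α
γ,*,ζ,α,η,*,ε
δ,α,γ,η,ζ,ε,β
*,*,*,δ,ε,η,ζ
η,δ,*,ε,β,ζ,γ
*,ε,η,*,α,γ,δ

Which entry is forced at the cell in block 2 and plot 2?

Block 2 already has {α, β, γ, ε, ζ} and plot 2 already has {α, δ, ε, ζ}, so block 2, plot 2 must be η.

η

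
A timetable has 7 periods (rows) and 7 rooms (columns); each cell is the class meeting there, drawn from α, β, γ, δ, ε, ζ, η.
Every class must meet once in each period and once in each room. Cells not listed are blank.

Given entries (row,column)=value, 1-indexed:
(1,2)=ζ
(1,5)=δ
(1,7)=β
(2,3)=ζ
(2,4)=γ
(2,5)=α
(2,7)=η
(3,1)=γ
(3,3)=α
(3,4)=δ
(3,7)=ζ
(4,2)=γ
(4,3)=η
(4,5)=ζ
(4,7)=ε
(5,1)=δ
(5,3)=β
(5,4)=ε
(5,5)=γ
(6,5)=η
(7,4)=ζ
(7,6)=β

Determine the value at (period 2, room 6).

ε

Period 5, room 7: period 5 has {β, γ, δ, ε} and room 7 has {β, ε, ζ, η}, leaving only α.
Period 5, room 2: period 5 has {α, β, γ, δ, ε} and room 2 has {γ, ζ}, leaving only η.
Period 5, room 6: period 5 has {α, β, γ, δ, ε, η} and room 6 has {β}, leaving only ζ.
Period 7, room 5: period 7 has {β, ζ} and room 5 has {α, γ, δ, ζ, η}, leaving only ε.
Period 3, room 5: period 3 has {α, γ, δ, ζ} and room 5 has {α, γ, δ, ε, ζ, η}, leaving only β.
Period 3, room 2: period 3 has {α, β, γ, δ, ζ} and room 2 has {γ, ζ, η}, leaving only ε.
Period 3, room 6: period 3 has {α, β, γ, δ, ε, ζ} and room 6 has {β, ζ}, leaving only η.
Period 2, room 6 is narrowed to {δ, ε}.
If it were δ, then period 4, room 4 would be left with no valid symbol.
So period 2, room 6 must be ε.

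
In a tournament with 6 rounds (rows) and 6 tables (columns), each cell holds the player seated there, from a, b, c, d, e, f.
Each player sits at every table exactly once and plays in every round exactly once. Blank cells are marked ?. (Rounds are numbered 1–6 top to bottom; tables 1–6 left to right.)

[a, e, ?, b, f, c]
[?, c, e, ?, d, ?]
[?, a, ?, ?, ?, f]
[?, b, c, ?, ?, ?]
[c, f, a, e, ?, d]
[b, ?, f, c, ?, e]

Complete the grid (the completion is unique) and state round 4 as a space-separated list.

Round 4, table 6: round 4 has {b, c} and table 6 has {c, d, e, f}, leaving only a.
Round 4, table 5: round 4 has {a, b, c} and table 5 has {d, f}, leaving only e.
Round 1, table 3: round 1 has {a, b, c, e, f} and table 3 has {a, c, e, f}, leaving only d.
Round 2, table 1: round 2 has {c, d, e} and table 1 has {a, b, c}, leaving only f.
Round 4, table 1: round 4 has {a, b, c, e} and table 1 has {a, b, c, f}, leaving only d.
Round 4, table 4: round 4 has {a, b, c, d, e} and table 4 has {b, c, e}, leaving only f.
So round 4 reads: d b c f e a.

d b c f e a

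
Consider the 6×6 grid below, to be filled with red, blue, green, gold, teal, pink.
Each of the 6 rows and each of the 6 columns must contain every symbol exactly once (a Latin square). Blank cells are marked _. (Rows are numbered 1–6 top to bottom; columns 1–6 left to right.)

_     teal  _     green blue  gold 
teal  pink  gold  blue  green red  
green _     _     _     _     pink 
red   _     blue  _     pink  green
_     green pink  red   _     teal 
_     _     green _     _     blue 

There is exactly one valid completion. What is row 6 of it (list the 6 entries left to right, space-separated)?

Row 1, column 1: row 1 has {blue, green, gold, teal} and column 1 has {red, green, teal}, leaving only pink.
Row 6, column 1: row 6 has {blue, green} and column 1 has {red, green, teal, pink}, leaving only gold.
Row 6, column 2: row 6 has {blue, green, gold} and column 2 has {green, teal, pink}, leaving only red.
Row 6, column 5: row 6 has {red, blue, green, gold} and column 5 has {blue, green, pink}, leaving only teal.
Row 6, column 4: row 6 has {red, blue, green, gold, teal} and column 4 has {red, blue, green}, leaving only pink.
So row 6 reads: gold red green pink teal blue.

gold red green pink teal blue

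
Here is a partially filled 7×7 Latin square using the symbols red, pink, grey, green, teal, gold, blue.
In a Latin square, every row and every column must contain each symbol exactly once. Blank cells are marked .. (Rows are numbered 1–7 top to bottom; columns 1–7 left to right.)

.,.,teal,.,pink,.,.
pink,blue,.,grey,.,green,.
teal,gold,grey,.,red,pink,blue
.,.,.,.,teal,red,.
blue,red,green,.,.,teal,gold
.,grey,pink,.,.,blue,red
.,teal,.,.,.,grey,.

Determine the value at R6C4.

teal

Row 1, column 2: row 1 has {pink, teal} and column 2 has {red, grey, teal, gold, blue}, leaving only green.
Row 1, column 6: row 1 has {pink, green, teal} and column 6 has {red, pink, grey, green, teal, blue}, leaving only gold.
Row 1, column 7: row 1 has {pink, green, teal, gold} and column 7 has {red, gold, blue}, leaving only grey.
Row 1, column 1: row 1 has {pink, grey, green, teal, gold} and column 1 has {pink, teal, blue}, leaving only red.
Row 1, column 4: row 1 has {red, pink, grey, green, teal, gold} and column 4 has {grey}, leaving only blue.
Row 2, column 5: row 2 has {pink, grey, green, blue} and column 5 has {red, pink, teal}, leaving only gold.
Row 2, column 3: row 2 has {pink, grey, green, gold, blue} and column 3 has {pink, grey, green, teal}, leaving only red.
Row 2, column 7: row 2 has {red, pink, grey, green, gold, blue} and column 7 has {red, grey, gold, blue}, leaving only teal.
Row 3, column 4: row 3 has {red, pink, grey, teal, gold, blue} and column 4 has {grey, blue}, leaving only green.
Row 4, column 2: row 4 has {red, teal} and column 2 has {red, grey, green, teal, gold, blue}, leaving only pink.
Row 4, column 4: row 4 has {red, pink, teal} and column 4 has {grey, green, blue}, leaving only gold.
Row 6 already has {red, pink, grey, blue} and column 4 already has {grey, green, gold, blue}, so row 6, column 4 must be teal.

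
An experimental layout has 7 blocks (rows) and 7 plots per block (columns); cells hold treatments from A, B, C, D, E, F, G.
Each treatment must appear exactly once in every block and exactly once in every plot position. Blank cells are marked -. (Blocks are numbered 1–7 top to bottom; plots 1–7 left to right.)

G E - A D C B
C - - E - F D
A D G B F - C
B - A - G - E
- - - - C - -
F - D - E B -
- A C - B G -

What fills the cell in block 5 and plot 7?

Block 1, plot 3: block 1 has {A, B, C, D, E, G} and plot 3 has {A, C, D, G}, leaving only F.
Block 2, plot 3: block 2 has {C, D, E, F} and plot 3 has {A, C, D, F, G}, leaving only B.
Block 2, plot 2: block 2 has {B, C, D, E, F} and plot 2 has {A, D, E}, leaving only G.
Block 2, plot 5: block 2 has {B, C, D, E, F, G} and plot 5 has {B, C, D, E, F, G}, leaving only A.
Block 3, plot 6: block 3 has {A, B, C, D, F, G} and plot 6 has {B, C, F, G}, leaving only E.
Block 4, plot 6: block 4 has {A, B, E, G} and plot 6 has {B, C, E, F, G}, leaving only D.
Block 5, plot 3: block 5 has {C} and plot 3 has {A, B, C, D, F, G}, leaving only E.
Block 5, plot 1: block 5 has {C, E} and plot 1 has {A, B, C, F, G}, leaving only D.
Block 5, plot 6: block 5 has {C, D, E} and plot 6 has {B, C, D, E, F, G}, leaving only A.
Block 6, plot 2: block 6 has {B, D, E, F} and plot 2 has {A, D, E, G}, leaving only C.
Block 4, plot 2: block 4 has {A, B, D, E, G} and plot 2 has {A, C, D, E, G}, leaving only F.
Block 4, plot 4: block 4 has {A, B, D, E, F, G} and plot 4 has {A, B, E}, leaving only C.
Block 5, plot 2: block 5 has {A, C, D, E} and plot 2 has {A, C, D, E, F, G}, leaving only B.
Block 6, plot 4: block 6 has {B, C, D, E, F} and plot 4 has {A, B, C, E}, leaving only G.
Block 5, plot 4: block 5 has {A, B, C, D, E} and plot 4 has {A, B, C, E, G}, leaving only F.
Block 5 already has {A, B, C, D, E, F} and plot 7 already has {B, C, D, E}, so block 5, plot 7 must be G.

G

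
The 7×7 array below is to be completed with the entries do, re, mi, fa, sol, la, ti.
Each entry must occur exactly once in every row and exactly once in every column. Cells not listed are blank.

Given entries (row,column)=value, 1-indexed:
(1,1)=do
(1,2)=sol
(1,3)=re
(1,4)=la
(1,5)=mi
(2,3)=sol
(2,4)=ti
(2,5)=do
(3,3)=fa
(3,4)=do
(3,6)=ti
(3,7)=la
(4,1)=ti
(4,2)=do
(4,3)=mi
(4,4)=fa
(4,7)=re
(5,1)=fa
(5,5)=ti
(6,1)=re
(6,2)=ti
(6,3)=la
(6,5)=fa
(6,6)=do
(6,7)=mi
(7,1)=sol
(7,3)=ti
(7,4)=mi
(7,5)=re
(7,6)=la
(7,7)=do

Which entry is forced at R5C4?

re

Row 1, column 6: row 1 has {do, re, mi, sol, la} and column 6 has {do, la, ti}, leaving only fa.
Row 1, column 7: row 1 has {do, re, mi, fa, sol, la} and column 7 has {do, re, mi, la}, leaving only ti.
Row 2, column 7: row 2 has {do, sol, ti} and column 7 has {do, re, mi, la, ti}, leaving only fa.
Row 3, column 1: row 3 has {do, fa, la, ti} and column 1 has {do, re, fa, sol, ti}, leaving only mi.
Row 2, column 1: row 2 has {do, fa, sol, ti} and column 1 has {do, re, mi, fa, sol, ti}, leaving only la.
Row 3, column 2: row 3 has {do, mi, fa, la, ti} and column 2 has {do, sol, ti}, leaving only re.
Row 2, column 2: row 2 has {do, fa, sol, la, ti} and column 2 has {do, re, sol, ti}, leaving only mi.
Row 2, column 6: row 2 has {do, mi, fa, sol, la, ti} and column 6 has {do, fa, la, ti}, leaving only re.
Row 3, column 5: row 3 has {do, re, mi, fa, la, ti} and column 5 has {do, re, mi, fa, ti}, leaving only sol.
Row 4, column 5: row 4 has {do, re, mi, fa, ti} and column 5 has {do, re, mi, fa, sol, ti}, leaving only la.
Row 4, column 6: row 4 has {do, re, mi, fa, la, ti} and column 6 has {do, re, fa, la, ti}, leaving only sol.
Row 5, column 2: row 5 has {fa, ti} and column 2 has {do, re, mi, sol, ti}, leaving only la.
Row 5, column 3: row 5 has {fa, la, ti} and column 3 has {re, mi, fa, sol, la, ti}, leaving only do.
Row 5, column 6: row 5 has {do, fa, la, ti} and column 6 has {do, re, fa, sol, la, ti}, leaving only mi.
Row 5, column 7: row 5 has {do, mi, fa, la, ti} and column 7 has {do, re, mi, fa, la, ti}, leaving only sol.
Row 5 already has {do, mi, fa, sol, la, ti} and column 4 already has {do, mi, fa, la, ti}, so row 5, column 4 must be re.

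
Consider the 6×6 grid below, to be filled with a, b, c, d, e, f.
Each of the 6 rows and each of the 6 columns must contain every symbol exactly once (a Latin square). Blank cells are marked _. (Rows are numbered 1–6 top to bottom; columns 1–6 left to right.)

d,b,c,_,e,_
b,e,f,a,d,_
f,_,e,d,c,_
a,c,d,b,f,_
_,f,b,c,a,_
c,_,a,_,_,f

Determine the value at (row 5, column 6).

d

Row 1, column 4: row 1 has {b, c, d, e} and column 4 has {a, b, c, d}, leaving only f.
Row 1, column 6: row 1 has {b, c, d, e, f} and column 6 has {f}, leaving only a.
Row 2, column 6: row 2 has {a, b, d, e, f} and column 6 has {a, f}, leaving only c.
Row 3, column 2: row 3 has {c, d, e, f} and column 2 has {b, c, e, f}, leaving only a.
Row 3, column 6: row 3 has {a, c, d, e, f} and column 6 has {a, c, f}, leaving only b.
Row 4, column 6: row 4 has {a, b, c, d, f} and column 6 has {a, b, c, f}, leaving only e.
Row 5 already has {a, b, c, f} and column 6 already has {a, b, c, e, f}, so row 5, column 6 must be d.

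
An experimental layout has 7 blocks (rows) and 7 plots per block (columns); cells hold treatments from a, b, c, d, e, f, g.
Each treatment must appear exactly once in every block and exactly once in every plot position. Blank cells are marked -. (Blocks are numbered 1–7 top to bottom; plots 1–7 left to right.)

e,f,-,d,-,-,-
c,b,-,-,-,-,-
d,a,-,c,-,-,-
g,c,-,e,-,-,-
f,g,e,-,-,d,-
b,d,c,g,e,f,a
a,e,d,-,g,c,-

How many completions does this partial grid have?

21

Block 1, plot 3: eliminating its block and plot leaves {a, b, g}.
Block 1, plot 5: eliminating its block and plot leaves {a, b, c}.
Block 1, plot 6: eliminating its block and plot leaves {a, b, g}.
Block 1, plot 7: eliminating its block and plot leaves {b, c, g}.
Block 2, plot 3: eliminating its block and plot leaves {a, f, g}.
Block 2, plot 4: eliminating its block and plot leaves {a, f}.
Block 2, plot 5: eliminating its block and plot leaves {a, d, f}.
Block 2, plot 6: eliminating its block and plot leaves {a, e, g}.
Block 2, plot 7: eliminating its block and plot leaves {d, e, f, g}.
Block 3, plot 3: eliminating its block and plot leaves {b, f, g}.
Block 3, plot 5: eliminating its block and plot leaves {b, f}.
Block 3, plot 6: eliminating its block and plot leaves {b, e, g}.
Block 3, plot 7: eliminating its block and plot leaves {b, e, f, g}.
Block 4, plot 3: eliminating its block and plot leaves {a, b, f}.
Block 4, plot 5: eliminating its block and plot leaves {a, b, d, f}.
Block 4, plot 6: eliminating its block and plot leaves {a, b}.
Block 4, plot 7: eliminating its block and plot leaves {b, d, f}.
Block 5, plot 4: eliminating its block and plot leaves {a, b}.
Block 5, plot 5: eliminating its block and plot leaves {a, b, c}.
Block 5, plot 7: eliminating its block and plot leaves {b, c}.
Block 7, plot 4: eliminating its block and plot leaves {b, f}.
Block 7, plot 7: eliminating its block and plot leaves {b, f}.
Enumerating the assignments across these blanks that avoid any block or plot repeat gives 21 completions.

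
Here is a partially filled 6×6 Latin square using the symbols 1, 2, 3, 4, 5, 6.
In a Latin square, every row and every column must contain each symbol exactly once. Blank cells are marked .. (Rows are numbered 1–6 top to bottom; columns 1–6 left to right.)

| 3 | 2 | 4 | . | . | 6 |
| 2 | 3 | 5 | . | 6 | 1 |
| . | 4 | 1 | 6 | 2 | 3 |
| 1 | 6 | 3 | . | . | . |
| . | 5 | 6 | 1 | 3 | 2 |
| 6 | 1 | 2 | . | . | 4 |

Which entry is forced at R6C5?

5

Row 6 already has {1, 2, 4, 6} and column 5 already has {2, 3, 6}, so row 6, column 5 must be 5.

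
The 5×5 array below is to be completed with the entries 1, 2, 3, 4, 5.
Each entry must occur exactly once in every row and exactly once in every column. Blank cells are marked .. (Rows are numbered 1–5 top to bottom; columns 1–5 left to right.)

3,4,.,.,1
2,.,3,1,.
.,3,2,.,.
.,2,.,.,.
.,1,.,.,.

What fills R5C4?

Row 1, column 3: row 1 has {1, 3, 4} and column 3 has {2, 3}, leaving only 5.
Row 1, column 4: row 1 has {1, 3, 4, 5} and column 4 has {1}, leaving only 2.
Row 2, column 2: row 2 has {1, 2, 3} and column 2 has {1, 2, 3, 4}, leaving only 5.
Row 2, column 5: row 2 has {1, 2, 3, 5} and column 5 has {1}, leaving only 4.
Row 3, column 5: row 3 has {2, 3} and column 5 has {1, 4}, leaving only 5.
Row 3, column 4: row 3 has {2, 3, 5} and column 4 has {1, 2}, leaving only 4.
Row 3, column 1: row 3 has {2, 3, 4, 5} and column 1 has {2, 3}, leaving only 1.
Row 4, column 5: row 4 has {2} and column 5 has {1, 4, 5}, leaving only 3.
Row 4, column 4: row 4 has {2, 3} and column 4 has {1, 2, 4}, leaving only 5.
Row 5 already has {1} and column 4 already has {1, 2, 4, 5}, so row 5, column 4 must be 3.

3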